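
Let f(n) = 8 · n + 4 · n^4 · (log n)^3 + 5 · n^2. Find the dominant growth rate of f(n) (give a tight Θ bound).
f(n) ∈ Θ(n^4 · (log n)^3)

Compare the terms by growth order. For large n, n^a · (log n)^b dominates n^a' · (log n)^b' iff a > a', or (a = a' and b > b'). Ranking the 3 terms shows the dominant one is 4 · n^4 · (log n)^3. Hence f(n) ∈ Θ(n^4 · (log n)^3).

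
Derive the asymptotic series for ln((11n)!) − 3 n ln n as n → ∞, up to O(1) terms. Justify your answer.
ln((11n)!) − 3 n ln n = 8 n ln n + 11(ln 11 − 1) n + (1/2) ln(2π·11n) + O(1/n)

Stirling: ln((11n)!) = 11n ln(11n) − 11n + (1/2) ln(2π·11n) + O(1/n).
Expand 11n ln(11n) = 11n (ln n + ln 11) = 11n ln n + 11n ln 11.
Subtract 3n ln n: leading term is (11 − 3) n ln n = 8 n ln n. The next term is 11n ln 11 − 11n = 11(ln 11 − 1) n. Then the (1/2) ln(2π·11n) correction.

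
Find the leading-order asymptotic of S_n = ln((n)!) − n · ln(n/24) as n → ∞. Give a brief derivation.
S_n ~ n · (ln 24 − 1) + O(ln n)

Stirling: ln((n)!) = n ln(n) − n + O(ln n).
  S_n = n ln(n) − n − n ln(n/24) + O(ln n)
      = n ln(n) − n ln n + n ln 24 − n + O(ln n)
      = n ln 24 − n + O(ln n)
      = n (ln 24 − 1) + O(ln n).
Numerically ln(24) − 1 ≈ 2.1781.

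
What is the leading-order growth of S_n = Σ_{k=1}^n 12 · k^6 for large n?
S_n ~ 12 · n^7 / 7

By integral comparison (Euler-Maclaurin), Σ_{k=1}^n 12 · k^6 = 12 · ∫_0^n x^6 dx + O(n^6) = 12 · n^7/7 + O(n^6). (Equivalently, Faulhaber's formula gives the same leading term.)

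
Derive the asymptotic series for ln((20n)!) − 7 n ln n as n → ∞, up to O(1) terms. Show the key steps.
ln((20n)!) − 7 n ln n = 13 n ln n + 20(ln 20 − 1) n + (1/2) ln(2π·20n) + O(1/n)

Stirling: ln((20n)!) = 20n ln(20n) − 20n + (1/2) ln(2π·20n) + O(1/n).
Expand 20n ln(20n) = 20n (ln n + ln 20) = 20n ln n + 20n ln 20.
Subtract 7n ln n: leading term is (20 − 7) n ln n = 13 n ln n. The next term is 20n ln 20 − 20n = 20(ln 20 − 1) n. Then the (1/2) ln(2π·20n) correction.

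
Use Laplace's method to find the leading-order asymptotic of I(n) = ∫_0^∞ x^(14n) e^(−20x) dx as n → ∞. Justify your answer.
I(n) ~ (sqrt(2π·14n) / 20) · (14n/(20e))^(14n)

Write the integrand as exp(14n ln x − 20x) and set f(x) = 14n ln x − 20x. Then f'(x) = 14n/x − 20 = 0 at x* = 14n/20, and f''(x*) = −14n/x*^2 = −20^2/(14n). Laplace's method (interior maximum) gives
  I(n) ~ e^(f(x*)) · sqrt(2π / |f''(x*)|)
        = exp(14n ln(14n/20) − 14n) · sqrt(2π · 14n / 20^2)
        = (14n/20)^(14n) e^(−14n) · sqrt(2π·14n) / 20
        = (sqrt(2π·14n) / 20) · (14n/(20e))^(14n).
This matches Γ(14n+1)/20^(14n+1) with Stirling applied to Γ.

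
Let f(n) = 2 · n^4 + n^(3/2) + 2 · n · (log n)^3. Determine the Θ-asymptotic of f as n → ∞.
f(n) ∈ Θ(n^4)

Compare the terms by growth order. For large n, n^a · (log n)^b dominates n^a' · (log n)^b' iff a > a', or (a = a' and b > b'). Ranking the 3 terms shows the dominant one is 2 · n^4. Hence f(n) ∈ Θ(n^4).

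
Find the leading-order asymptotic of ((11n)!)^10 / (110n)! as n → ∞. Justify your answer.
((11n)!)^10/(110n)! ~ ((2π·11n)^(9/2) / sqrt(10)) · 10^(−10·11n)  →  0

Write N = 11n. Stirling: N! ~ sqrt(2π N)(N/e)^N and (10N)! ~ sqrt(2π·10N)·(10N/e)^(10N).
  (N!)^10/(10N)! ~ (2π N)^(10/2) (N/e)^(10N) / [sqrt(2π·10N) (10N/e)^(10N)]
     = (2π N)^(10/2) / sqrt(2π·10N) · (N/(10N))^(10N)
     = (2π N)^((10−1)/2) / sqrt(10) · 10^(−10N).
Since 10^10 > 1, the factor 10^(−10N) decays exponentially, so the ratio → 0. Substituting N = 11n gives the stated form.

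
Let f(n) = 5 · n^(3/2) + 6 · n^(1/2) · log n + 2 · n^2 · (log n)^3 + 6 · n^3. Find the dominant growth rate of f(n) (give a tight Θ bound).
f(n) ∈ Θ(n^3)

Compare the terms by growth order. For large n, n^a · (log n)^b dominates n^a' · (log n)^b' iff a > a', or (a = a' and b > b'). Ranking the 4 terms shows the dominant one is 6 · n^3. Hence f(n) ∈ Θ(n^3).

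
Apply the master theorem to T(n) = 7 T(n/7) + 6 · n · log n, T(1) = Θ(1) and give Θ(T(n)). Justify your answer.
T(n) = Θ(n · (log n)^2)

Here log_7 7 = 1 and f(n) = 6 · n · log n = Θ(n^(log_7 7) · (log n)^1). This is the extended Case 2 of the master theorem (f matches the critical exponent up to log factors), giving T(n) = Θ(n^(log_7 7) · (log n)^(1+1)) = Θ(n · (log n)^2).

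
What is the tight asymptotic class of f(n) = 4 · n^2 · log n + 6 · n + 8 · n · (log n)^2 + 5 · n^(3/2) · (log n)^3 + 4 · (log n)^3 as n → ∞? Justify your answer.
f(n) ∈ Θ(n^2 · log n)

Compare the terms by growth order. For large n, n^a · (log n)^b dominates n^a' · (log n)^b' iff a > a', or (a = a' and b > b'). Ranking the 5 terms shows the dominant one is 4 · n^2 · log n. Hence f(n) ∈ Θ(n^2 · log n).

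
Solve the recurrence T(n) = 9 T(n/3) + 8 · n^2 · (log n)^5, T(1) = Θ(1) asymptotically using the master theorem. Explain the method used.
T(n) = Θ(n^2 · (log n)^6)

Here log_3 9 = 2 and f(n) = 8 · n^2 · (log n)^5 = Θ(n^(log_3 9) · (log n)^5). This is the extended Case 2 of the master theorem (f matches the critical exponent up to log factors), giving T(n) = Θ(n^(log_3 9) · (log n)^(5+1)) = Θ(n^2 · (log n)^6).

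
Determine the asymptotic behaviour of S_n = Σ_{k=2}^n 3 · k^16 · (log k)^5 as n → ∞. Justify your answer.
S_n ~ 3 · n^17 · (log n)^5 / 17

By integral comparison, S_n = ∫_1^n 3 · x^16 · (log x)^5 dx + O(n^16 · (log n)^5). For the integral, the leading term of ∫_1^n x^16 (log x)^5 dx is n^17/17 · (log n)^5 (by repeated integration by parts; each step lowers the log-exponent and produces a relatively O(1/log n) correction). Hence S_n ~ 3 · n^17 · (log n)^5 / 17.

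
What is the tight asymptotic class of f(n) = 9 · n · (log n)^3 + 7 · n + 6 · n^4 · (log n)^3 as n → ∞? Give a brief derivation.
f(n) ∈ Θ(n^4 · (log n)^3)

Compare the terms by growth order. For large n, n^a · (log n)^b dominates n^a' · (log n)^b' iff a > a', or (a = a' and b > b'). Ranking the 3 terms shows the dominant one is 6 · n^4 · (log n)^3. Hence f(n) ∈ Θ(n^4 · (log n)^3).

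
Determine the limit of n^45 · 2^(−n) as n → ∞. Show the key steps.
lim = 0

Exponentials with base > 1 dominate every fixed polynomial: for any fixed c, n^c / 2^n → 0 as n → ∞ (e.g. by the ratio test, or by writing 2^n = e^(n ln 2) and noting e^(n ln 2) / n^c → ∞). Hence n^45 · 2^(−n) = n^45 / 2^n → 0.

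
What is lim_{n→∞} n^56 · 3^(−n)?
lim = 0

Exponentials with base > 1 dominate every fixed polynomial: for any fixed c, n^c / 3^n → 0 as n → ∞ (e.g. by the ratio test, or by writing 3^n = e^(n ln 3) and noting e^(n ln 3) / n^c → ∞). Hence n^56 · 3^(−n) = n^56 / 3^n → 0.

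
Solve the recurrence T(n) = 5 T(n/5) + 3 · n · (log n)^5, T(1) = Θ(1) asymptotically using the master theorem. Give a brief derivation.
T(n) = Θ(n · (log n)^6)

Here log_5 5 = 1 and f(n) = 3 · n · (log n)^5 = Θ(n^(log_5 5) · (log n)^5). This is the extended Case 2 of the master theorem (f matches the critical exponent up to log factors), giving T(n) = Θ(n^(log_5 5) · (log n)^(5+1)) = Θ(n · (log n)^6).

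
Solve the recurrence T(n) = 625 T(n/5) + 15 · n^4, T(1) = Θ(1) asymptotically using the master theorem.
T(n) = Θ(n^4 log n)

log_5 625 = 4, and f(n) = 15 · n^4 = Θ(n^(log_5 625)). This is Case 2 of the master theorem: T(n) = Θ(f(n) · log n) = Θ(n^4 log n).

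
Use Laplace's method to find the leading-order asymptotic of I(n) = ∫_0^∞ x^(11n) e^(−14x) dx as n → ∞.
I(n) ~ (sqrt(2π·11n) / 14) · (11n/(14e))^(11n)

Write the integrand as exp(11n ln x − 14x) and set f(x) = 11n ln x − 14x. Then f'(x) = 11n/x − 14 = 0 at x* = 11n/14, and f''(x*) = −11n/x*^2 = −14^2/(11n). Laplace's method (interior maximum) gives
  I(n) ~ e^(f(x*)) · sqrt(2π / |f''(x*)|)
        = exp(11n ln(11n/14) − 11n) · sqrt(2π · 11n / 14^2)
        = (11n/14)^(11n) e^(−11n) · sqrt(2π·11n) / 14
        = (sqrt(2π·11n) / 14) · (11n/(14e))^(11n).
This matches Γ(11n+1)/14^(11n+1) with Stirling applied to Γ.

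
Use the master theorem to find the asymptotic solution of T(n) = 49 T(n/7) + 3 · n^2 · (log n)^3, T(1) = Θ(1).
T(n) = Θ(n^2 · (log n)^4)

Here log_7 49 = 2 and f(n) = 3 · n^2 · (log n)^3 = Θ(n^(log_7 49) · (log n)^3). This is the extended Case 2 of the master theorem (f matches the critical exponent up to log factors), giving T(n) = Θ(n^(log_7 49) · (log n)^(3+1)) = Θ(n^2 · (log n)^4).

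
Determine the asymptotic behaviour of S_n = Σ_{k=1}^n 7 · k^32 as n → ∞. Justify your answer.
S_n ~ 7 · n^33 / 33

By integral comparison (Euler-Maclaurin), Σ_{k=1}^n 7 · k^32 = 7 · ∫_0^n x^32 dx + O(n^32) = 7 · n^33/33 + O(n^32). (Equivalently, Faulhaber's formula gives the same leading term.)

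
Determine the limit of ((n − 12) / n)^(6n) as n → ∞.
lim = e^(−72)

Rewrite as (1 − 12/n)^(6n). By the standard limit (1 + x/n)^n → e^x, we have (1 − 12/n)^n → e^(−12), and raising to the 6th power gives e^(−72).
More precisely, ln[(1 − 12/n)^(6n)] = 6n · ln(1 − 12/n) = 6n · (-12/n + O(1/n^2)) = -72 + O(1/n) → -72.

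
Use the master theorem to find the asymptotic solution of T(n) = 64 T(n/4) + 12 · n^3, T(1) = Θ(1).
T(n) = Θ(n^3 log n)

log_4 64 = 3, and f(n) = 12 · n^3 = Θ(n^(log_4 64)). This is Case 2 of the master theorem: T(n) = Θ(f(n) · log n) = Θ(n^3 log n).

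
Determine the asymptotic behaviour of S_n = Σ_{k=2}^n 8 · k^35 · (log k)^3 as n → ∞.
S_n ~ 2 · n^36 · (log n)^3 / 9

By integral comparison, S_n = ∫_1^n 8 · x^35 · (log x)^3 dx + O(n^35 · (log n)^3). For the integral, the leading term of ∫_1^n x^35 (log x)^3 dx is n^36/36 · (log n)^3 (by repeated integration by parts; each step lowers the log-exponent and produces a relatively O(1/log n) correction). Hence S_n ~ 2 · n^36 · (log n)^3 / 9.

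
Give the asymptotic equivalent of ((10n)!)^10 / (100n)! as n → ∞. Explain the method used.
((10n)!)^10/(100n)! ~ ((2π·10n)^(9/2) / sqrt(10)) · 10^(−10·10n)  →  0

Write N = 10n. Stirling: N! ~ sqrt(2π N)(N/e)^N and (10N)! ~ sqrt(2π·10N)·(10N/e)^(10N).
  (N!)^10/(10N)! ~ (2π N)^(10/2) (N/e)^(10N) / [sqrt(2π·10N) (10N/e)^(10N)]
     = (2π N)^(10/2) / sqrt(2π·10N) · (N/(10N))^(10N)
     = (2π N)^((10−1)/2) / sqrt(10) · 10^(−10N).
Since 10^10 > 1, the factor 10^(−10N) decays exponentially, so the ratio → 0. Substituting N = 10n gives the stated form.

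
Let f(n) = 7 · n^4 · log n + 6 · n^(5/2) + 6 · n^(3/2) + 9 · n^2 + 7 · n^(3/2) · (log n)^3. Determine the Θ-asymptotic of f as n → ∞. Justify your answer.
f(n) ∈ Θ(n^4 · log n)

Compare the terms by growth order. For large n, n^a · (log n)^b dominates n^a' · (log n)^b' iff a > a', or (a = a' and b > b'). Ranking the 5 terms shows the dominant one is 7 · n^4 · log n. Hence f(n) ∈ Θ(n^4 · log n).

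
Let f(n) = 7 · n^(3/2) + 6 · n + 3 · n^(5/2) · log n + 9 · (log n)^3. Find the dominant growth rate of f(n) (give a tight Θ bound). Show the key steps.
f(n) ∈ Θ(n^(5/2) · log n)

Compare the terms by growth order. For large n, n^a · (log n)^b dominates n^a' · (log n)^b' iff a > a', or (a = a' and b > b'). Ranking the 4 terms shows the dominant one is 3 · n^(5/2) · log n. Hence f(n) ∈ Θ(n^(5/2) · log n).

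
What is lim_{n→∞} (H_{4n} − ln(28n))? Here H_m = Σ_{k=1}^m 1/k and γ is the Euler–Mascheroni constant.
lim = −ln 7 + γ

By Euler-Maclaurin, H_m = ln m + γ + O(1/m). So
  H_{4n} − ln(28n) = ln(4n) + γ − ln(28n) + O(1/n)
                       = ln(4/28) + γ + O(1/n).
Hence the limit is ln(4/28) + γ (= −ln 7).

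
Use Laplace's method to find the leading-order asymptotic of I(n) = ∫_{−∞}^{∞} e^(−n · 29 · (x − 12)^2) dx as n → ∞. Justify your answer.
I(n) = sqrt(π/(29n))

Here φ(x) = 29 · (x − 12)^2 has its unique minimum at x* = 12 with φ(x*) = 0 and φ''(x*) = 58. Laplace's method gives
  I(n) ~ e^(−n φ(x*)) · sqrt(2π / (n · φ''(x*))) = sqrt(2π / (58n)) = sqrt(π/(29n)).
This is exact: substituting u = (x − 12)·sqrt(29n) gives I(n) = (1/sqrt(29n)) ∫_{−∞}^{∞} e^(−u^2) du = sqrt(π/(29n)).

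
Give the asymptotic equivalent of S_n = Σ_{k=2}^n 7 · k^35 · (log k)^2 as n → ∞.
S_n ~ 7 · n^36 · (log n)^2 / 36

By integral comparison, S_n = ∫_1^n 7 · x^35 · (log x)^2 dx + O(n^35 · (log n)^2). For the integral, the leading term of ∫_1^n x^35 (log x)^2 dx is n^36/36 · (log n)^2 (by repeated integration by parts; each step lowers the log-exponent and produces a relatively O(1/log n) correction). Hence S_n ~ 7 · n^36 · (log n)^2 / 36.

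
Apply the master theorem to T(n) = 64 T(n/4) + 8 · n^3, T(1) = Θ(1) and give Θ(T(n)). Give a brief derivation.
T(n) = Θ(n^3 log n)

log_4 64 = 3, and f(n) = 8 · n^3 = Θ(n^(log_4 64)). This is Case 2 of the master theorem: T(n) = Θ(f(n) · log n) = Θ(n^3 log n).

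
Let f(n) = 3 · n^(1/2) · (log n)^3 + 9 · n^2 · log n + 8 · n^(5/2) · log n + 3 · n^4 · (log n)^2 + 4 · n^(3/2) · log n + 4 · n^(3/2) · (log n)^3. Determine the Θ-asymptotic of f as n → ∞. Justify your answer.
f(n) ∈ Θ(n^4 · (log n)^2)

Compare the terms by growth order. For large n, n^a · (log n)^b dominates n^a' · (log n)^b' iff a > a', or (a = a' and b > b'). Ranking the 6 terms shows the dominant one is 3 · n^4 · (log n)^2. Hence f(n) ∈ Θ(n^4 · (log n)^2).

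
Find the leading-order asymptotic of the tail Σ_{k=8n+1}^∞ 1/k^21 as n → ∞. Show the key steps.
Σ_{k>8n} 1/k^21 ~ 1/(20 · (8n)^20)

Compare to the integral: ∫_{8n}^∞ x^(−21) dx = [−x^(−20)/20]_{8n}^∞ = 1/((21−1)·(8n)^20). Euler-Maclaurin then gives
  Σ_{k>8n} 1/k^21 = ∫_{8n}^∞ dx/x^21 − 1/(2·(8n)^21) + O(1/(8n)^22).
(Equivalently this is ζ(21) − Σ_{k≤8n} 1/k^21.)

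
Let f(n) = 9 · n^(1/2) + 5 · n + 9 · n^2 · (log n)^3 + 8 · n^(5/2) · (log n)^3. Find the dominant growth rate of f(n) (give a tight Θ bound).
f(n) ∈ Θ(n^(5/2) · (log n)^3)

Compare the terms by growth order. For large n, n^a · (log n)^b dominates n^a' · (log n)^b' iff a > a', or (a = a' and b > b'). Ranking the 4 terms shows the dominant one is 8 · n^(5/2) · (log n)^3. Hence f(n) ∈ Θ(n^(5/2) · (log n)^3).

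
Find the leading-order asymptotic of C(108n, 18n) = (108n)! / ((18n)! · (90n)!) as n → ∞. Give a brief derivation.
C(108n, 18n) ~ (46656/3125)^(18n) · sqrt(3/(5π·18n))

Write N = 18n. Apply Stirling to each factorial:
  (6N)! ~ sqrt(2π·6N) · (6N/e)^(6N),
  N! ~ sqrt(2π N) · (N/e)^N,
  (5N)! ~ sqrt(2π·5N) · (5N/e)^(5N).
The exponential factors combine to (6N)^(6N) / (N^N · (5N)^(5N)) = 6^(6N)/5^(5N) = (6^6/5^5)^N = (46656/3125)^N.
The square-root prefactors combine to sqrt(2π·6N) / (sqrt(2π N)·sqrt(2π·5N)) = sqrt(6 / (2π·5·N)) = sqrt(3/(5π·18n)).
Substituting N = 18n: C(108n, 18n) ~ (46656/3125)^(18n) · sqrt(3/(5π·18n)).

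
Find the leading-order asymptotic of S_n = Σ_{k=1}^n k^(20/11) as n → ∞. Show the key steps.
S_n ~ (11/31) · n^(31/11)

Integral comparison: Σ_{k=1}^n k^(20/11) = ∫_0^n x^(20/11) dx + O(n^(20/11)). The integral is n^(1 + 20/11) / (1 + 20/11) = n^((20+11)/11) / ((20+11)/11) = (11/31) · n^(31/11).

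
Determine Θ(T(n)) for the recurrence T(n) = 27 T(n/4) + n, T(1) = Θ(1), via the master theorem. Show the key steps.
T(n) = Θ(n^(log_4 27))

Master theorem: compare f(n) = n to n^(log_4 27) where log_4 27 ≈ 2.377. Since 1 < log_4 27, we have f(n) = O(n^(log_4 27 − ε)) for some ε > 0 — Case 1. Hence T(n) = Θ(n^(log_4 27)).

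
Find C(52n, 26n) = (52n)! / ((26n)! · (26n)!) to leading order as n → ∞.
C(52n, 26n) ~ (4)^(26n) · sqrt(1/(π·26n))

Write N = 26n. Apply Stirling to each factorial:
  (2N)! ~ sqrt(2π·2N) · (2N/e)^(2N),
  N! ~ sqrt(2π N) · (N/e)^N,
  (1N)! ~ sqrt(2π·1N) · (1N/e)^(1N).
The exponential factors combine to (2N)^(2N) / (N^N · (1N)^(1N)) = 2^(2N)/1^(1N) = (2^2/1^1)^N = (4)^N.
The square-root prefactors combine to sqrt(2π·2N) / (sqrt(2π N)·sqrt(2π·1N)) = sqrt(2 / (2π·1·N)) = sqrt(1/(π·26n)).
Substituting N = 26n: C(52n, 26n) ~ (4)^(26n) · sqrt(1/(π·26n)).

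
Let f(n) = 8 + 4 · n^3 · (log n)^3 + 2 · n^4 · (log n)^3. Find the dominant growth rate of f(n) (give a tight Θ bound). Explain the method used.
f(n) ∈ Θ(n^4 · (log n)^3)

Compare the terms by growth order. For large n, n^a · (log n)^b dominates n^a' · (log n)^b' iff a > a', or (a = a' and b > b'). Ranking the 3 terms shows the dominant one is 2 · n^4 · (log n)^3. Hence f(n) ∈ Θ(n^4 · (log n)^3).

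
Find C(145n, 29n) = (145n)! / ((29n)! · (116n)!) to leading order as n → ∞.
C(145n, 29n) ~ (3125/256)^(29n) · sqrt(5/(8π·29n))

Write N = 29n. Apply Stirling to each factorial:
  (5N)! ~ sqrt(2π·5N) · (5N/e)^(5N),
  N! ~ sqrt(2π N) · (N/e)^N,
  (4N)! ~ sqrt(2π·4N) · (4N/e)^(4N).
The exponential factors combine to (5N)^(5N) / (N^N · (4N)^(4N)) = 5^(5N)/4^(4N) = (5^5/4^4)^N = (3125/256)^N.
The square-root prefactors combine to sqrt(2π·5N) / (sqrt(2π N)·sqrt(2π·4N)) = sqrt(5 / (2π·4·N)) = sqrt(5/(8π·29n)).
Substituting N = 29n: C(145n, 29n) ~ (3125/256)^(29n) · sqrt(5/(8π·29n)).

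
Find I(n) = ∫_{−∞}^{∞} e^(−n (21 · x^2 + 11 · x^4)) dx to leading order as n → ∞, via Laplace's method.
I(n) ~ sqrt(π/(21n))

φ(x) = 21 · x^2 + 11 · x^4 has its unique global minimum at x* = 0 (since φ'(x) = 42x + 44x^3 = 0 only at x = 0 for real x with both coefficients positive, and φ → ∞ as |x| → ∞). At x* = 0, φ(0) = 0 and φ''(0) = 42. Laplace's method then gives
  I(n) ~ sqrt(2π / (n · φ''(0))) · e^(−n φ(0)) = sqrt(2π / (42n)) = sqrt(π/(21n)).
The 11 · x^4 term contributes only at subleading order (an O(1/n) relative correction).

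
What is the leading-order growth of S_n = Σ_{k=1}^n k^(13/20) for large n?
S_n ~ (20/33) · n^(33/20)

Integral comparison: Σ_{k=1}^n k^(13/20) = ∫_0^n x^(13/20) dx + O(n^(13/20)). The integral is n^(1 + 13/20) / (1 + 13/20) = n^((13+20)/20) / ((13+20)/20) = (20/33) · n^(33/20).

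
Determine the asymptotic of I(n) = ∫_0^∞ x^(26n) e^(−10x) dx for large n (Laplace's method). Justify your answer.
I(n) ~ (sqrt(2π·26n) / 10) · (26n/(10e))^(26n)

Write the integrand as exp(26n ln x − 10x) and set f(x) = 26n ln x − 10x. Then f'(x) = 26n/x − 10 = 0 at x* = 26n/10, and f''(x*) = −26n/x*^2 = −10^2/(26n). Laplace's method (interior maximum) gives
  I(n) ~ e^(f(x*)) · sqrt(2π / |f''(x*)|)
        = exp(26n ln(26n/10) − 26n) · sqrt(2π · 26n / 10^2)
        = (26n/10)^(26n) e^(−26n) · sqrt(2π·26n) / 10
        = (sqrt(2π·26n) / 10) · (26n/(10e))^(26n).
This matches Γ(26n+1)/10^(26n+1) with Stirling applied to Γ.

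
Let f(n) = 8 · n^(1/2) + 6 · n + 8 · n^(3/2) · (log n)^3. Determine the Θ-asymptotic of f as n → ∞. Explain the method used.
f(n) ∈ Θ(n^(3/2) · (log n)^3)

Compare the terms by growth order. For large n, n^a · (log n)^b dominates n^a' · (log n)^b' iff a > a', or (a = a' and b > b'). Ranking the 3 terms shows the dominant one is 8 · n^(3/2) · (log n)^3. Hence f(n) ∈ Θ(n^(3/2) · (log n)^3).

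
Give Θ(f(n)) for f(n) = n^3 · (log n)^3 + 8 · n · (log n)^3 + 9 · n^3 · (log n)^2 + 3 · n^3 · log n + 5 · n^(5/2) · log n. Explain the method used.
f(n) ∈ Θ(n^3 · (log n)^3)

Compare the terms by growth order. For large n, n^a · (log n)^b dominates n^a' · (log n)^b' iff a > a', or (a = a' and b > b'). Ranking the 5 terms shows the dominant one is n^3 · (log n)^3. Hence f(n) ∈ Θ(n^3 · (log n)^3).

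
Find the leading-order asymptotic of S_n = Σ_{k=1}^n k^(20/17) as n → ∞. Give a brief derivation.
S_n ~ (17/37) · n^(37/17)

Integral comparison: Σ_{k=1}^n k^(20/17) = ∫_0^n x^(20/17) dx + O(n^(20/17)). The integral is n^(1 + 20/17) / (1 + 20/17) = n^((20+17)/17) / ((20+17)/17) = (17/37) · n^(37/17).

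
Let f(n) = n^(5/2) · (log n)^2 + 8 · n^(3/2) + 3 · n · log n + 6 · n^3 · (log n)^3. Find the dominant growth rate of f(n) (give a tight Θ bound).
f(n) ∈ Θ(n^3 · (log n)^3)

Compare the terms by growth order. For large n, n^a · (log n)^b dominates n^a' · (log n)^b' iff a > a', or (a = a' and b > b'). Ranking the 4 terms shows the dominant one is 6 · n^3 · (log n)^3. Hence f(n) ∈ Θ(n^3 · (log n)^3).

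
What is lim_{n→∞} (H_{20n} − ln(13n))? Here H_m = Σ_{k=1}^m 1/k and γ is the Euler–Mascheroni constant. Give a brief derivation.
lim = ln(20/13) + γ

By Euler-Maclaurin, H_m = ln m + γ + O(1/m). So
  H_{20n} − ln(13n) = ln(20n) + γ − ln(13n) + O(1/n)
                       = ln(20/13) + γ + O(1/n).
Hence the limit is ln(20/13) + γ.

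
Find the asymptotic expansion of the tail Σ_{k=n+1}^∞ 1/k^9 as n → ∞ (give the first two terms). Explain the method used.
Σ_{k>n} 1/k^9 = 1/(8 · n^8) − 1/(2 · n^9) + O(1/n^10)

Compare to the integral: ∫_{n}^∞ x^(−9) dx = [−x^(−8)/8]_{n}^∞ = 1/((9−1)·n^8). The Euler-Maclaurin correction adds −f(n)/2 = −1/(2·n^9). Euler-Maclaurin then gives
  Σ_{k>n} 1/k^9 = ∫_{n}^∞ dx/x^9 − 1/(2·n^9) + O(1/n^10).
(Equivalently this is ζ(9) − Σ_{k≤n} 1/k^9.)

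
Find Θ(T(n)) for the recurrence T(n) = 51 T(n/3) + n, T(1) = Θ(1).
T(n) = Θ(n^(log_3 51))

Master theorem: compare f(n) = n to n^(log_3 51) where log_3 51 ≈ 3.579. Since 1 < log_3 51, we have f(n) = O(n^(log_3 51 − ε)) for some ε > 0 — Case 1. Hence T(n) = Θ(n^(log_3 51)).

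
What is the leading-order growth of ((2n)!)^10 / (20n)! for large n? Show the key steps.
((2n)!)^10/(20n)! ~ ((2π·2n)^(9/2) / sqrt(10)) · 10^(−10·2n)  →  0

Write N = 2n. Stirling: N! ~ sqrt(2π N)(N/e)^N and (10N)! ~ sqrt(2π·10N)·(10N/e)^(10N).
  (N!)^10/(10N)! ~ (2π N)^(10/2) (N/e)^(10N) / [sqrt(2π·10N) (10N/e)^(10N)]
     = (2π N)^(10/2) / sqrt(2π·10N) · (N/(10N))^(10N)
     = (2π N)^((10−1)/2) / sqrt(10) · 10^(−10N).
Since 10^10 > 1, the factor 10^(−10N) decays exponentially, so the ratio → 0. Substituting N = 2n gives the stated form.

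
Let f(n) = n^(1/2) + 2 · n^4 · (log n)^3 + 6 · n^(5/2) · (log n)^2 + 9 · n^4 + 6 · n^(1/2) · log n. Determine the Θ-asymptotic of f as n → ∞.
f(n) ∈ Θ(n^4 · (log n)^3)

Compare the terms by growth order. For large n, n^a · (log n)^b dominates n^a' · (log n)^b' iff a > a', or (a = a' and b > b'). Ranking the 5 terms shows the dominant one is 2 · n^4 · (log n)^3. Hence f(n) ∈ Θ(n^4 · (log n)^3).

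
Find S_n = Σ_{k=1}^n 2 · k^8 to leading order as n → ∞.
S_n ~ 2 · n^9 / 9

By integral comparison (Euler-Maclaurin), Σ_{k=1}^n 2 · k^8 = 2 · ∫_0^n x^8 dx + O(n^8) = 2 · n^9/9 + O(n^8). (Equivalently, Faulhaber's formula gives the same leading term.)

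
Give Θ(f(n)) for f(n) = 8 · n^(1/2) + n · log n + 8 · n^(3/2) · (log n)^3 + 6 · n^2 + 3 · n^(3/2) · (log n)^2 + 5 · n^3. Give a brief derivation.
f(n) ∈ Θ(n^3)

Compare the terms by growth order. For large n, n^a · (log n)^b dominates n^a' · (log n)^b' iff a > a', or (a = a' and b > b'). Ranking the 6 terms shows the dominant one is 5 · n^3. Hence f(n) ∈ Θ(n^3).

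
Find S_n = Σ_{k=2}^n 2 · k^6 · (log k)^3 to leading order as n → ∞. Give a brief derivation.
S_n ~ 2 · n^7 · (log n)^3 / 7

By integral comparison, S_n = ∫_1^n 2 · x^6 · (log x)^3 dx + O(n^6 · (log n)^3). For the integral, the leading term of ∫_1^n x^6 (log x)^3 dx is n^7/7 · (log n)^3 (by repeated integration by parts; each step lowers the log-exponent and produces a relatively O(1/log n) correction). Hence S_n ~ 2 · n^7 · (log n)^3 / 7.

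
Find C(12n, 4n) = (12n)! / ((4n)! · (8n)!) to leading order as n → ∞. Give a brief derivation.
C(12n, 4n) ~ (27/4)^(4n) · sqrt(3/(4π·4n))

Write N = 4n. Apply Stirling to each factorial:
  (3N)! ~ sqrt(2π·3N) · (3N/e)^(3N),
  N! ~ sqrt(2π N) · (N/e)^N,
  (2N)! ~ sqrt(2π·2N) · (2N/e)^(2N).
The exponential factors combine to (3N)^(3N) / (N^N · (2N)^(2N)) = 3^(3N)/2^(2N) = (3^3/2^2)^N = (27/4)^N.
The square-root prefactors combine to sqrt(2π·3N) / (sqrt(2π N)·sqrt(2π·2N)) = sqrt(3 / (2π·2·N)) = sqrt(3/(4π·4n)).
Substituting N = 4n: C(12n, 4n) ~ (27/4)^(4n) · sqrt(3/(4π·4n)).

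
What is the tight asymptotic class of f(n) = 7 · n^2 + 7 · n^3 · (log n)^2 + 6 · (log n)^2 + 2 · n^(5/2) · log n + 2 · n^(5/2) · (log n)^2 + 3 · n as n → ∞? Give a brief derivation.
f(n) ∈ Θ(n^3 · (log n)^2)

Compare the terms by growth order. For large n, n^a · (log n)^b dominates n^a' · (log n)^b' iff a > a', or (a = a' and b > b'). Ranking the 6 terms shows the dominant one is 7 · n^3 · (log n)^2. Hence f(n) ∈ Θ(n^3 · (log n)^2).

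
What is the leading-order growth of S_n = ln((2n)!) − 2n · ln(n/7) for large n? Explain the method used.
S_n ~ 2n · (ln 14 − 1) + O(ln n)

Stirling: ln((2n)!) = 2n ln(2n) − 2n + O(ln n).
  S_n = 2n ln(2n) − 2n − 2n ln(n/7) + O(ln n)
      = 2n ln(2n) − 2n ln n + 2n ln 7 − 2n + O(ln n)
      = 2n ln 2 + 2n ln 7 − 2n + O(ln n)
      = 2n (ln 14 − 1) + O(ln n).
Numerically ln(14) − 1 ≈ 1.6391.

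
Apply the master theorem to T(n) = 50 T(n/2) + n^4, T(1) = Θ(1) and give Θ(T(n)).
T(n) = Θ(n^(log_2 50))

Master theorem: compare f(n) = n^4 to n^(log_2 50) where log_2 50 ≈ 5.644. Since 4 < log_2 50, we have f(n) = O(n^(log_2 50 − ε)) for some ε > 0 — Case 1. Hence T(n) = Θ(n^(log_2 50)).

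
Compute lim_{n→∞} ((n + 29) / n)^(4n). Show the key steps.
lim = e^116

Rewrite as (1 + 29/n)^(4n). By the standard limit (1 + x/n)^n → e^x, we have (1 + 29/n)^n → e^29, and raising to the 4th power gives e^116.
More precisely, ln[(1 + 29/n)^(4n)] = 4n · ln(1 + 29/n) = 4n · (29/n + O(1/n^2)) = 116 + O(1/n) → 116.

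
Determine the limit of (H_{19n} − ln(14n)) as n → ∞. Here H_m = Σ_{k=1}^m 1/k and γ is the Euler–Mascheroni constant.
lim = ln(19/14) + γ

By Euler-Maclaurin, H_m = ln m + γ + O(1/m). So
  H_{19n} − ln(14n) = ln(19n) + γ − ln(14n) + O(1/n)
                       = ln(19/14) + γ + O(1/n).
Hence the limit is ln(19/14) + γ.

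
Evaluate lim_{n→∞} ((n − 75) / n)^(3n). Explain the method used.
lim = e^(−225)

Rewrite as (1 − 75/n)^(3n). By the standard limit (1 + x/n)^n → e^x, we have (1 − 75/n)^n → e^(−75), and raising to the 3rd power gives e^(−225).
More precisely, ln[(1 − 75/n)^(3n)] = 3n · ln(1 − 75/n) = 3n · (-75/n + O(1/n^2)) = -225 + O(1/n) → -225.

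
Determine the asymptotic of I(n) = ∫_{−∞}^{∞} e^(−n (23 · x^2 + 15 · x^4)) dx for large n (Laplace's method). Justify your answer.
I(n) ~ sqrt(π/(23n))

φ(x) = 23 · x^2 + 15 · x^4 has its unique global minimum at x* = 0 (since φ'(x) = 46x + 60x^3 = 0 only at x = 0 for real x with both coefficients positive, and φ → ∞ as |x| → ∞). At x* = 0, φ(0) = 0 and φ''(0) = 46. Laplace's method then gives
  I(n) ~ sqrt(2π / (n · φ''(0))) · e^(−n φ(0)) = sqrt(2π / (46n)) = sqrt(π/(23n)).
The 15 · x^4 term contributes only at subleading order (an O(1/n) relative correction).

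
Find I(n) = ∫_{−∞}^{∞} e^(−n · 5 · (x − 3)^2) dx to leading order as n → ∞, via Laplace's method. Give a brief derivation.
I(n) = sqrt(π/(5n))

Here φ(x) = 5 · (x − 3)^2 has its unique minimum at x* = 3 with φ(x*) = 0 and φ''(x*) = 10. Laplace's method gives
  I(n) ~ e^(−n φ(x*)) · sqrt(2π / (n · φ''(x*))) = sqrt(2π / (10n)) = sqrt(π/(5n)).
This is exact: substituting u = (x − 3)·sqrt(5n) gives I(n) = (1/sqrt(5n)) ∫_{−∞}^{∞} e^(−u^2) du = sqrt(π/(5n)).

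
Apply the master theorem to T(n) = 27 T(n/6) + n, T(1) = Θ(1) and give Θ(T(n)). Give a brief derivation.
T(n) = Θ(n^(log_6 27))

Master theorem: compare f(n) = n to n^(log_6 27) where log_6 27 ≈ 1.839. Since 1 < log_6 27, we have f(n) = O(n^(log_6 27 − ε)) for some ε > 0 — Case 1. Hence T(n) = Θ(n^(log_6 27)).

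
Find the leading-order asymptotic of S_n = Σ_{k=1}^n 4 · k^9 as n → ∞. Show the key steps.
S_n ~ 2 · n^10 / 5

By integral comparison (Euler-Maclaurin), Σ_{k=1}^n 4 · k^9 = 4 · ∫_0^n x^9 dx + O(n^9) = 4 · n^10/10 = 2 · n^10 / 5 + O(n^9). (Equivalently, Faulhaber's formula gives the same leading term.)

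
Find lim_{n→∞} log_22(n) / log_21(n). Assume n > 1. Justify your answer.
lim = ln(21) / ln(22) = log_22(21)

Change of base: log_22(n) = ln n / ln 22 and log_21(n) = ln n / ln 21. The ratio is (ln n / ln 22) · (ln 21 / ln n) = ln 21 / ln 22, a constant independent of n. So the limit is ln 21 / ln 22 = log_22(21).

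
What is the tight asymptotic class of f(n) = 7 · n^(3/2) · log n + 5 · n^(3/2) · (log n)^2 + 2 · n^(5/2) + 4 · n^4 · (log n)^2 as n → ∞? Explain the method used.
f(n) ∈ Θ(n^4 · (log n)^2)

Compare the terms by growth order. For large n, n^a · (log n)^b dominates n^a' · (log n)^b' iff a > a', or (a = a' and b > b'). Ranking the 4 terms shows the dominant one is 4 · n^4 · (log n)^2. Hence f(n) ∈ Θ(n^4 · (log n)^2).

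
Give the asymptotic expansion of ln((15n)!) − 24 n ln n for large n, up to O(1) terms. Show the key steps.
ln((15n)!) − 24 n ln n = −9 n ln n + 15(ln 15 − 1) n + (1/2) ln(2π·15n) + O(1/n)

Stirling: ln((15n)!) = 15n ln(15n) − 15n + (1/2) ln(2π·15n) + O(1/n).
Expand 15n ln(15n) = 15n (ln n + ln 15) = 15n ln n + 15n ln 15.
Subtract 24n ln n: leading term is (15 − 24) n ln n = −9 n ln n. The next term is 15n ln 15 − 15n = 15(ln 15 − 1) n. Then the (1/2) ln(2π·15n) correction.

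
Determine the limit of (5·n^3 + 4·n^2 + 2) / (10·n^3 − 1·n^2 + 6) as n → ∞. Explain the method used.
lim = 5/10 = 1/2

For large n the leading n^3 terms dominate both numerator and denominator. Dividing top and bottom by n^3, every other term tends to 0, leaving 5/10 = 1/2.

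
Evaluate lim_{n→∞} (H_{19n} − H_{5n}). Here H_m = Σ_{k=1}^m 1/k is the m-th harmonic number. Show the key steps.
lim = ln(19/5)

Euler-Maclaurin gives H_m = ln m + γ + 1/(2m) + O(1/m^2). The γ and O(1/m) terms cancel in the difference:
  H_{19n} − H_{5n} = ln(19n) − ln(5n) + O(1/n) = ln(19/5) + O(1/n).
Hence the limit is ln(19/5).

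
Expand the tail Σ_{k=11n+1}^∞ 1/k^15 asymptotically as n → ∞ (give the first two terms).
Σ_{k>11n} 1/k^15 = 1/(14 · (11n)^14) − 1/(2 · (11n)^15) + O(1/(11n)^16)

Compare to the integral: ∫_{11n}^∞ x^(−15) dx = [−x^(−14)/14]_{11n}^∞ = 1/((15−1)·(11n)^14). The Euler-Maclaurin correction adds −f(11n)/2 = −1/(2·(11n)^15). Euler-Maclaurin then gives
  Σ_{k>11n} 1/k^15 = ∫_{11n}^∞ dx/x^15 − 1/(2·(11n)^15) + O(1/(11n)^16).
(Equivalently this is ζ(15) − Σ_{k≤11n} 1/k^15.)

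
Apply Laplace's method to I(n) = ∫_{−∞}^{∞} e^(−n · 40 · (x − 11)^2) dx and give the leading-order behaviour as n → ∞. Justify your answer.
I(n) = sqrt(π/(40n))

Here φ(x) = 40 · (x − 11)^2 has its unique minimum at x* = 11 with φ(x*) = 0 and φ''(x*) = 80. Laplace's method gives
  I(n) ~ e^(−n φ(x*)) · sqrt(2π / (n · φ''(x*))) = sqrt(2π / (80n)) = sqrt(π/(40n)).
This is exact: substituting u = (x − 11)·sqrt(40n) gives I(n) = (1/sqrt(40n)) ∫_{−∞}^{∞} e^(−u^2) du = sqrt(π/(40n)).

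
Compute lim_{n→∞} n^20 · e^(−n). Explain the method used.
lim = 0

Exponentials with base > 1 dominate every fixed polynomial: for any fixed c, n^c / e^n → 0 as n → ∞ (e.g. by the ratio test, or since e^n grows faster than any power of n). Hence n^20 · e^(−n) = n^20 / e^n → 0.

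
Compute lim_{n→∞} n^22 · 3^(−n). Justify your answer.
lim = 0

Exponentials with base > 1 dominate every fixed polynomial: for any fixed c, n^c / 3^n → 0 as n → ∞ (e.g. by the ratio test, or by writing 3^n = e^(n ln 3) and noting e^(n ln 3) / n^c → ∞). Hence n^22 · 3^(−n) = n^22 / 3^n → 0.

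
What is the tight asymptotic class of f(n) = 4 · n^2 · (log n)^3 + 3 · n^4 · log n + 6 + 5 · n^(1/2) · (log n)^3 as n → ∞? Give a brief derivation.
f(n) ∈ Θ(n^4 · log n)

Compare the terms by growth order. For large n, n^a · (log n)^b dominates n^a' · (log n)^b' iff a > a', or (a = a' and b > b'). Ranking the 4 terms shows the dominant one is 3 · n^4 · log n. Hence f(n) ∈ Θ(n^4 · log n).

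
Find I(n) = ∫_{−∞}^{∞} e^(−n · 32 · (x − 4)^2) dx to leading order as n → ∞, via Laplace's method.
I(n) = sqrt(π/(32n))

Here φ(x) = 32 · (x − 4)^2 has its unique minimum at x* = 4 with φ(x*) = 0 and φ''(x*) = 64. Laplace's method gives
  I(n) ~ e^(−n φ(x*)) · sqrt(2π / (n · φ''(x*))) = sqrt(2π / (64n)) = sqrt(π/(32n)).
This is exact: substituting u = (x − 4)·sqrt(32n) gives I(n) = (1/sqrt(32n)) ∫_{−∞}^{∞} e^(−u^2) du = sqrt(π/(32n)).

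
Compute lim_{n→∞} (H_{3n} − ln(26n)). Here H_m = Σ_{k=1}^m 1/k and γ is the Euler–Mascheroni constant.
lim = ln(3/26) + γ

By Euler-Maclaurin, H_m = ln m + γ + O(1/m). So
  H_{3n} − ln(26n) = ln(3n) + γ − ln(26n) + O(1/n)
                       = ln(3/26) + γ + O(1/n).
Hence the limit is ln(3/26) + γ.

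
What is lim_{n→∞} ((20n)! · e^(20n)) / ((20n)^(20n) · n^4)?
lim = 0

Stirling: (20n)! ~ sqrt(2π·20n) · (20n/e)^(20n). Hence
  (20n)! · e^(20n) / (20n)^(20n) ~ sqrt(2π·20n).
Dividing by n^4: sqrt(2π·20n) / n^4 = sqrt(2π·20) · n^((1−8)/2), so the expression behaves like sqrt(2π·20) · n^((1−8)/2) → 0.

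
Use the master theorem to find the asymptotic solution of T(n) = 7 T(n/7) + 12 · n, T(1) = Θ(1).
T(n) = Θ(n log n)

log_7 7 = 1, and f(n) = 12 · n = Θ(n^(log_7 7)). This is Case 2 of the master theorem: T(n) = Θ(f(n) · log n) = Θ(n log n).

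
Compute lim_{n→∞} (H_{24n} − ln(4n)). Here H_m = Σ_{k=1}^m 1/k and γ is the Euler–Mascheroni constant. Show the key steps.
lim = ln 6 + γ

By Euler-Maclaurin, H_m = ln m + γ + O(1/m). So
  H_{24n} − ln(4n) = ln(24n) + γ − ln(4n) + O(1/n)
                       = ln(24/4) + γ + O(1/n).
Hence the limit is ln(24/4) + γ (= ln 6).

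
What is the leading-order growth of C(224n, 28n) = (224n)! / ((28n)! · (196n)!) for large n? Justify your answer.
C(224n, 28n) ~ (16777216/823543)^(28n) · sqrt(4/(7π·28n))

Write N = 28n. Apply Stirling to each factorial:
  (8N)! ~ sqrt(2π·8N) · (8N/e)^(8N),
  N! ~ sqrt(2π N) · (N/e)^N,
  (7N)! ~ sqrt(2π·7N) · (7N/e)^(7N).
The exponential factors combine to (8N)^(8N) / (N^N · (7N)^(7N)) = 8^(8N)/7^(7N) = (8^8/7^7)^N = (16777216/823543)^N.
The square-root prefactors combine to sqrt(2π·8N) / (sqrt(2π N)·sqrt(2π·7N)) = sqrt(8 / (2π·7·N)) = sqrt(4/(7π·28n)).
Substituting N = 28n: C(224n, 28n) ~ (16777216/823543)^(28n) · sqrt(4/(7π·28n)).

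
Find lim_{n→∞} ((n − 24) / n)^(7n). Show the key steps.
lim = e^(−168)

Rewrite as (1 − 24/n)^(7n). By the standard limit (1 + x/n)^n → e^x, we have (1 − 24/n)^n → e^(−24), and raising to the 7th power gives e^(−168).
More precisely, ln[(1 − 24/n)^(7n)] = 7n · ln(1 − 24/n) = 7n · (-24/n + O(1/n^2)) = -168 + O(1/n) → -168.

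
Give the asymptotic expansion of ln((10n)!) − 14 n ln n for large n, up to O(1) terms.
ln((10n)!) − 14 n ln n = −4 n ln n + 10(ln 10 − 1) n + (1/2) ln(2π·10n) + O(1/n)

Stirling: ln((10n)!) = 10n ln(10n) − 10n + (1/2) ln(2π·10n) + O(1/n).
Expand 10n ln(10n) = 10n (ln n + ln 10) = 10n ln n + 10n ln 10.
Subtract 14n ln n: leading term is (10 − 14) n ln n = −4 n ln n. The next term is 10n ln 10 − 10n = 10(ln 10 − 1) n. Then the (1/2) ln(2π·10n) correction.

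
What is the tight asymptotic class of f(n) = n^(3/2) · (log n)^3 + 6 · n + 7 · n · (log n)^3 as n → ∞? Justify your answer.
f(n) ∈ Θ(n^(3/2) · (log n)^3)

Compare the terms by growth order. For large n, n^a · (log n)^b dominates n^a' · (log n)^b' iff a > a', or (a = a' and b > b'). Ranking the 3 terms shows the dominant one is n^(3/2) · (log n)^3. Hence f(n) ∈ Θ(n^(3/2) · (log n)^3).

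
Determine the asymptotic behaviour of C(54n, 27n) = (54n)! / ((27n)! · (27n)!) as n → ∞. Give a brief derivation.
C(54n, 27n) ~ (4)^(27n) · sqrt(1/(π·27n))

Write N = 27n. Apply Stirling to each factorial:
  (2N)! ~ sqrt(2π·2N) · (2N/e)^(2N),
  N! ~ sqrt(2π N) · (N/e)^N,
  (1N)! ~ sqrt(2π·1N) · (1N/e)^(1N).
The exponential factors combine to (2N)^(2N) / (N^N · (1N)^(1N)) = 2^(2N)/1^(1N) = (2^2/1^1)^N = (4)^N.
The square-root prefactors combine to sqrt(2π·2N) / (sqrt(2π N)·sqrt(2π·1N)) = sqrt(2 / (2π·1·N)) = sqrt(1/(π·27n)).
Substituting N = 27n: C(54n, 27n) ~ (4)^(27n) · sqrt(1/(π·27n)).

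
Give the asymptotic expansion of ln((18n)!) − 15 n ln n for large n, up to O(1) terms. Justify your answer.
ln((18n)!) − 15 n ln n = 3 n ln n + 18(ln 18 − 1) n + (1/2) ln(2π·18n) + O(1/n)

Stirling: ln((18n)!) = 18n ln(18n) − 18n + (1/2) ln(2π·18n) + O(1/n).
Expand 18n ln(18n) = 18n (ln n + ln 18) = 18n ln n + 18n ln 18.
Subtract 15n ln n: leading term is (18 − 15) n ln n = 3 n ln n. The next term is 18n ln 18 − 18n = 18(ln 18 − 1) n. Then the (1/2) ln(2π·18n) correction.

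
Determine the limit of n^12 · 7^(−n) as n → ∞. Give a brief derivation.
lim = 0

Exponentials with base > 1 dominate every fixed polynomial: for any fixed c, n^c / 7^n → 0 as n → ∞ (e.g. by the ratio test, or by writing 7^n = e^(n ln 7) and noting e^(n ln 7) / n^c → ∞). Hence n^12 · 7^(−n) = n^12 / 7^n → 0.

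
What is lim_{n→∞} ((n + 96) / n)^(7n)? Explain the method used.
lim = e^672

Rewrite as (1 + 96/n)^(7n). By the standard limit (1 + x/n)^n → e^x, we have (1 + 96/n)^n → e^96, and raising to the 7th power gives e^672.
More precisely, ln[(1 + 96/n)^(7n)] = 7n · ln(1 + 96/n) = 7n · (96/n + O(1/n^2)) = 672 + O(1/n) → 672.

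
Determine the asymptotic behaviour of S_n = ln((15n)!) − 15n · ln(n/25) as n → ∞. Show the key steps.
S_n ~ 15n · (ln 375 − 1) + O(ln n)

Stirling: ln((15n)!) = 15n ln(15n) − 15n + O(ln n).
  S_n = 15n ln(15n) − 15n − 15n ln(n/25) + O(ln n)
      = 15n ln(15n) − 15n ln n + 15n ln 25 − 15n + O(ln n)
      = 15n ln 15 + 15n ln 25 − 15n + O(ln n)
      = 15n (ln 375 − 1) + O(ln n).
Numerically ln(375) − 1 ≈ 4.9269.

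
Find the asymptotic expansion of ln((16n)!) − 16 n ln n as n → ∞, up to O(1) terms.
ln((16n)!) − 16 n ln n = 16(ln 16 − 1) n + (1/2) ln(2π·16n) + O(1/n)

Stirling: ln((16n)!) = 16n ln(16n) − 16n + (1/2) ln(2π·16n) + O(1/n).
Since 16n ln(16n) = 16n ln n + 16n ln 16, subtracting 16n ln n cancels the n ln n term exactly. What remains is 16(ln 16 − 1) n + (1/2) ln(2π·16n) + O(1/n).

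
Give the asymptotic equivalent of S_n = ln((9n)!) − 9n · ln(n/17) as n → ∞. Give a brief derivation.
S_n ~ 9n · (ln 153 − 1) + O(ln n)

Stirling: ln((9n)!) = 9n ln(9n) − 9n + O(ln n).
  S_n = 9n ln(9n) − 9n − 9n ln(n/17) + O(ln n)
      = 9n ln(9n) − 9n ln n + 9n ln 17 − 9n + O(ln n)
      = 9n ln 9 + 9n ln 17 − 9n + O(ln n)
      = 9n (ln 153 − 1) + O(ln n).
Numerically ln(153) − 1 ≈ 4.0304.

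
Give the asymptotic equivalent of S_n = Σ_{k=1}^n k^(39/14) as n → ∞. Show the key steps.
S_n ~ (14/53) · n^(53/14)

Integral comparison: Σ_{k=1}^n k^(39/14) = ∫_0^n x^(39/14) dx + O(n^(39/14)). The integral is n^(1 + 39/14) / (1 + 39/14) = n^((39+14)/14) / ((39+14)/14) = (14/53) · n^(53/14).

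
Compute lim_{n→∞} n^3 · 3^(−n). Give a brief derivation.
lim = 0

Exponentials with base > 1 dominate every fixed polynomial: for any fixed c, n^c / 3^n → 0 as n → ∞ (e.g. by the ratio test, or by writing 3^n = e^(n ln 3) and noting e^(n ln 3) / n^c → ∞). Hence n^3 · 3^(−n) = n^3 / 3^n → 0.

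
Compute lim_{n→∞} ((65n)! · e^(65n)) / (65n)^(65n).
lim = ∞

Stirling: (65n)! ~ sqrt(2π·65n) · (65n/e)^(65n). Hence
  (65n)! · e^(65n) / (65n)^(65n) ~ sqrt(2π·65n) = sqrt(2π·65) · sqrt(n) → ∞.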